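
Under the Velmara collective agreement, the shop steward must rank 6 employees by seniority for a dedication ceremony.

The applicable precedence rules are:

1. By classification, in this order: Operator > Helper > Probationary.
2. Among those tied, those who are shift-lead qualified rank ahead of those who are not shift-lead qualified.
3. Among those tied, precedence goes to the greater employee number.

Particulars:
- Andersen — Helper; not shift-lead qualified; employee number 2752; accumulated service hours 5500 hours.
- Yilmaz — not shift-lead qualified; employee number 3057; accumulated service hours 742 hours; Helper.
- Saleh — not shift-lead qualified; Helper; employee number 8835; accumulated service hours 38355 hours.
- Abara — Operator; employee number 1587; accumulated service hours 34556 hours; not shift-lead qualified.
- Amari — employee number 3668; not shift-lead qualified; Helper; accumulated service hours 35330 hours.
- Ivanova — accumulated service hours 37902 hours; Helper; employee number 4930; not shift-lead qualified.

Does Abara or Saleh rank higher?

Abara

By classification: Abara (Operator); then Saleh, Ivanova, Amari, Yilmaz and Andersen (Helper).
Saleh, Ivanova, Amari, Yilmaz and Andersen are each not shift-lead qualified, so the next rule applies.
Among Saleh, Ivanova, Amari, Yilmaz and Andersen, by employee number (higher first): Saleh (8835) before Ivanova (4930) before Amari (3668) before Yilmaz (3057) before Andersen (2752).
So Abara takes precedence.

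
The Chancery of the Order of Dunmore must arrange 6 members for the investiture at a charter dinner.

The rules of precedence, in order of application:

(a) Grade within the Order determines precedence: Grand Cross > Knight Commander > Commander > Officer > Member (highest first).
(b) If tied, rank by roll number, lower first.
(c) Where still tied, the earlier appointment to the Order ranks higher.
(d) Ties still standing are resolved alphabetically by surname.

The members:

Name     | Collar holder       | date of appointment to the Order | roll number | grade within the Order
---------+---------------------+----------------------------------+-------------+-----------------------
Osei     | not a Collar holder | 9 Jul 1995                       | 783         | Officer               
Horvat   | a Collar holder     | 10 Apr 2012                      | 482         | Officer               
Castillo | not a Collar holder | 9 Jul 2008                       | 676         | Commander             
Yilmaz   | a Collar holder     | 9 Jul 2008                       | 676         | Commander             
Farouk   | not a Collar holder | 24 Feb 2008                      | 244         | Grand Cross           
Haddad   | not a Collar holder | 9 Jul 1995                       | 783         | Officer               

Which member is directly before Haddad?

Horvat

By grade within the Order: Farouk (Grand Cross); then Castillo and Yilmaz (Commander); then Horvat, Haddad and Osei (Officer).
Castillo and Yilmaz both have roll number 676, so the next rule applies.
Castillo and Yilmaz both have date of appointment to the Order 9 Jul 2008, so the next rule applies.
Among Castillo and Yilmaz, alphabetically by surname: Castillo before Yilmaz.
Among Horvat, Haddad and Osei, by roll number (lower first): Horvat (482) before Haddad and Osei (783).
Haddad and Osei both have date of appointment to the Order 9 Jul 1995, so the next rule applies.
Among Haddad and Osei, alphabetically by surname: Haddad before Osei.
Order: Farouk, Castillo, Yilmaz, Horvat, Haddad, Osei.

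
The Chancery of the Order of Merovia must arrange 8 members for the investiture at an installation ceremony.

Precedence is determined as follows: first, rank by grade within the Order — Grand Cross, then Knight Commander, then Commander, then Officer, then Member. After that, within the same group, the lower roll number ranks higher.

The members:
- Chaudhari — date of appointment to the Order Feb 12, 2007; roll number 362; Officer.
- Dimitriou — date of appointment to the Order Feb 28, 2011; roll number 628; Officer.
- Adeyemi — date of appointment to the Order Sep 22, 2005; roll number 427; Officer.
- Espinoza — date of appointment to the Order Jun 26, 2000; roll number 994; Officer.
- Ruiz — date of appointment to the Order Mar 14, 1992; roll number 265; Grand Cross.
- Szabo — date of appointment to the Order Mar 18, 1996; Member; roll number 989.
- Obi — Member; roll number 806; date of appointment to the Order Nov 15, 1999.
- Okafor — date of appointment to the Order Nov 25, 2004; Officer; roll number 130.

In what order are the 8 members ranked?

Ruiz, Okafor, Chaudhari, Adeyemi, Dimitriou, Espinoza, Obi, Szabo

By grade within the Order: Ruiz (Grand Cross); then Okafor, Chaudhari, Adeyemi, Dimitriou and Espinoza (Officer); then Obi and Szabo (Member).
Among Okafor, Chaudhari, Adeyemi, Dimitriou and Espinoza, by roll number (lower first): Okafor (130) before Chaudhari (362) before Adeyemi (427) before Dimitriou (628) before Espinoza (994).
Among Obi and Szabo, by roll number (lower first): Obi (806) before Szabo (989).
Full order: Ruiz, Okafor, Chaudhari, Adeyemi, Dimitriou, Espinoza, Obi, Szabo.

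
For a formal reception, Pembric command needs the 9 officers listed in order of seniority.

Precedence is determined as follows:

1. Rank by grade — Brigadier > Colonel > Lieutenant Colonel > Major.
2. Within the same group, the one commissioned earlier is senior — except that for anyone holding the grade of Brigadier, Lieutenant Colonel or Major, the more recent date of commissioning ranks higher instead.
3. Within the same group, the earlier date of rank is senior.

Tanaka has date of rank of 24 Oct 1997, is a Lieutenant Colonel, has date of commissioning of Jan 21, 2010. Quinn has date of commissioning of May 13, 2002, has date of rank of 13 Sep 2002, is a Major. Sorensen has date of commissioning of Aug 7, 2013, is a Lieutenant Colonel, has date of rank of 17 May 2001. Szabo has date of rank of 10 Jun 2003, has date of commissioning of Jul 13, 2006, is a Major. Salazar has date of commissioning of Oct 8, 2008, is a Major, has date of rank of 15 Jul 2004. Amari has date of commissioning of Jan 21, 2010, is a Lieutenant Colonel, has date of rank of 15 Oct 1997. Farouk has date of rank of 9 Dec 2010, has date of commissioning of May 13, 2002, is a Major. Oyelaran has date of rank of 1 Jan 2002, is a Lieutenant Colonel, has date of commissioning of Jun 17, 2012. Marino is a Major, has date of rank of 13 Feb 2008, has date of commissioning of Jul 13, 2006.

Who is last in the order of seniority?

Farouk

By grade: Sorensen, Oyelaran, Amari and Tanaka (Lieutenant Colonel); then Salazar, Szabo, Marino, Quinn and Farouk (Major).
Among Sorensen, Oyelaran, Amari and Tanaka, by date of commissioning (later first) (reversed rule for this group): Sorensen (Aug 7, 2013) before Oyelaran (Jun 17, 2012) before Amari and Tanaka (Jan 21, 2010).
Among Amari and Tanaka, by date of rank (earlier first): Amari (15 Oct 1997) before Tanaka (24 Oct 1997).
Among Salazar, Szabo, Marino, Quinn and Farouk, by date of commissioning (later first) (reversed rule for this group): Salazar (Oct 8, 2008) before Szabo and Marino (Jul 13, 2006) before Quinn and Farouk (May 13, 2002).
Among Szabo and Marino, by date of rank (earlier first): Szabo (10 Jun 2003) before Marino (13 Feb 2008).
Among Quinn and Farouk, by date of rank (earlier first): Quinn (13 Sep 2002) before Farouk (9 Dec 2010).
Order: Sorensen, Oyelaran, Amari, Tanaka, Salazar, Szabo, Marino, Quinn, Farouk.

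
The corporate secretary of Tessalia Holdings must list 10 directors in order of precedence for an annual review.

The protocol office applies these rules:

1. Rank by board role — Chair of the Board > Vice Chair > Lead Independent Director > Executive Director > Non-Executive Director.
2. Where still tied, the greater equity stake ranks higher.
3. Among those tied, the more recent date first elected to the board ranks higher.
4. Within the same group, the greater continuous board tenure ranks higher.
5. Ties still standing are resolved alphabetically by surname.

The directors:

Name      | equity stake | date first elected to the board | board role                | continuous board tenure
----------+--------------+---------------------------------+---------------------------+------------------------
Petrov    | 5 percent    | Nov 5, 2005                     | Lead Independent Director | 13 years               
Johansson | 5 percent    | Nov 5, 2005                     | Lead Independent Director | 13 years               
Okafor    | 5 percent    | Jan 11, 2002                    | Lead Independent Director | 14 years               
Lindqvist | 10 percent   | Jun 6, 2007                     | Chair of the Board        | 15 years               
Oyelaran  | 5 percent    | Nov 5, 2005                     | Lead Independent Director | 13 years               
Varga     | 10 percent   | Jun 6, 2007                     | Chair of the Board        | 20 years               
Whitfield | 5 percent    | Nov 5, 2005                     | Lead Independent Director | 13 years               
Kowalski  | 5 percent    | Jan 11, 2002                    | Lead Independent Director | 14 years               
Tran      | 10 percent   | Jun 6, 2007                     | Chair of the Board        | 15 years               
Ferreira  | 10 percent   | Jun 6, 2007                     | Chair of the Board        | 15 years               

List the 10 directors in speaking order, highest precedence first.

Varga, Ferreira, Lindqvist, Tran, Johansson, Oyelaran, Petrov, Whitfield, Kowalski, Okafor

By board role: Varga, Ferreira, Lindqvist and Tran (Chair of the Board); then Johansson, Oyelaran, Petrov, Whitfield, Kowalski and Okafor (Lead Independent Director).
Varga, Ferreira, Lindqvist and Tran all have equity stake 10 percent, so the next rule applies.
Varga, Ferreira, Lindqvist and Tran all have date first elected to the board Jun 6, 2007, so the next rule applies.
Among Varga, Ferreira, Lindqvist and Tran, by continuous board tenure (higher first): Varga (20 years) before Ferreira, Lindqvist and Tran (15 years).
Among Ferreira, Lindqvist and Tran, alphabetically by surname: Ferreira before Lindqvist before Tran.
Johansson, Oyelaran, Petrov, Whitfield, Kowalski and Okafor all have equity stake 5 percent, so the next rule applies.
Among Johansson, Oyelaran, Petrov, Whitfield, Kowalski and Okafor, by date first elected to the board (later first): Johansson, Oyelaran, Petrov and Whitfield (Nov 5, 2005) before Kowalski and Okafor (Jan 11, 2002).
Johansson, Oyelaran, Petrov and Whitfield all have continuous board tenure 13 years, so the next rule applies.
Among Johansson, Oyelaran, Petrov and Whitfield, alphabetically by surname: Johansson before Oyelaran before Petrov before Whitfield.
Kowalski and Okafor both have continuous board tenure 14 years, so the next rule applies.
Among Kowalski and Okafor, alphabetically by surname: Kowalski before Okafor.
Full order: Varga, Ferreira, Lindqvist, Tran, Johansson, Oyelaran, Petrov, Whitfield, Kowalski, Okafor.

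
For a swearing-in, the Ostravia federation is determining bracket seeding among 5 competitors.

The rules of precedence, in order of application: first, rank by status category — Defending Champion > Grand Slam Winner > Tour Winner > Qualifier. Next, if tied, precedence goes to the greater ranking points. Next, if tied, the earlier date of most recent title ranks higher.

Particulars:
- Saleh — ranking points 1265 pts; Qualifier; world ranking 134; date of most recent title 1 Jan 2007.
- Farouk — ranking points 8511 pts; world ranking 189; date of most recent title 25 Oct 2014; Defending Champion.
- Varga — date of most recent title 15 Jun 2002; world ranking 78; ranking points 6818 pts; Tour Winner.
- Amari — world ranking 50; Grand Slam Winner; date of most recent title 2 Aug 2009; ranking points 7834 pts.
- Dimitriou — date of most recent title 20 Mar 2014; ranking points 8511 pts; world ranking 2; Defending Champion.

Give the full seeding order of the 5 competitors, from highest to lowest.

Dimitriou, Farouk, Amari, Varga, Saleh

By status category: Dimitriou and Farouk (Defending Champion); then Amari (Grand Slam Winner); then Varga (Tour Winner); then Saleh (Qualifier).
Dimitriou and Farouk both have ranking points 8511 pts, so the next rule applies.
Among Dimitriou and Farouk, by date of most recent title (earlier first): Dimitriou (20 Mar 2014) before Farouk (25 Oct 2014).
Full order: Dimitriou, Farouk, Amari, Varga, Saleh.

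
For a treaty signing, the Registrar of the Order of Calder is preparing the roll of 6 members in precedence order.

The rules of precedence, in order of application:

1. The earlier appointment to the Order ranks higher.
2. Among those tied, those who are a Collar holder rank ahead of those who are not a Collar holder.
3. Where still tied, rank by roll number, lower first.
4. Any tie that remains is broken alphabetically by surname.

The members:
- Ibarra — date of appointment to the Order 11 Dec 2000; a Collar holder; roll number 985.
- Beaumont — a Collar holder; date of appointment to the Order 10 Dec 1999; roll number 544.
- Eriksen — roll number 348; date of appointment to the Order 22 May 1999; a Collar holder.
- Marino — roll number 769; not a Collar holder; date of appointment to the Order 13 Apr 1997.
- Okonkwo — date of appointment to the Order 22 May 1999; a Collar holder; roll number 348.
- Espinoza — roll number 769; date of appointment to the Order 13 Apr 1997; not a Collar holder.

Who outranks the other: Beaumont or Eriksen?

By date of appointment to the Order (earlier first): Espinoza and Marino (both 13 Apr 1997); then Eriksen and Okonkwo (both 22 May 1999); then Beaumont (10 Dec 1999); then Ibarra (11 Dec 2000).
Espinoza and Marino are each not a Collar holder, so the next rule applies.
Espinoza and Marino both have roll number 769, so the next rule applies.
Among Espinoza and Marino, alphabetically by surname: Espinoza before Marino.
Eriksen and Okonkwo are each a Collar holder, so the next rule applies.
Eriksen and Okonkwo both have roll number 348, so the next rule applies.
Among Eriksen and Okonkwo, alphabetically by surname: Eriksen before Okonkwo.
So Eriksen takes precedence.

Eriksen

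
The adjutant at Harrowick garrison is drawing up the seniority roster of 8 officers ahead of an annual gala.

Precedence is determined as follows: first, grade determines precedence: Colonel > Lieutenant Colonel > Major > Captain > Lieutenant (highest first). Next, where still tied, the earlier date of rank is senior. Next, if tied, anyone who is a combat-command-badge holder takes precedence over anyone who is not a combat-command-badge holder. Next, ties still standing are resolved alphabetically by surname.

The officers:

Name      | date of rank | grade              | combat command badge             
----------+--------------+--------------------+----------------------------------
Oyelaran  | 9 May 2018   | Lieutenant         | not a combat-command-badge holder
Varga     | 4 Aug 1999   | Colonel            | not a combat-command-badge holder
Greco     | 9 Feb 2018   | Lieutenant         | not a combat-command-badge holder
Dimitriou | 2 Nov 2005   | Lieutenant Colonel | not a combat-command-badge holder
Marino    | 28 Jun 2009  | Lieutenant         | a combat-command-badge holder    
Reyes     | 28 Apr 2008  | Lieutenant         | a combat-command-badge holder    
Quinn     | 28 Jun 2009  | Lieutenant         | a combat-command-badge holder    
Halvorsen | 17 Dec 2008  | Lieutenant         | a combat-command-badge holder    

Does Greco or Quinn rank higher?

By grade: Varga (Colonel); then Dimitriou (Lieutenant Colonel); then Reyes, Halvorsen, Marino, Quinn, Greco and Oyelaran (Lieutenant).
Among Reyes, Halvorsen, Marino, Quinn, Greco and Oyelaran, by date of rank (earlier first): Reyes (28 Apr 2008) before Halvorsen (17 Dec 2008) before Marino and Quinn (28 Jun 2009) before Greco (9 Feb 2018) before Oyelaran (9 May 2018).
Marino and Quinn are each a combat-command-badge holder, so the next rule applies.
Among Marino and Quinn, alphabetically by surname: Marino before Quinn.
So Quinn takes precedence.

Quinn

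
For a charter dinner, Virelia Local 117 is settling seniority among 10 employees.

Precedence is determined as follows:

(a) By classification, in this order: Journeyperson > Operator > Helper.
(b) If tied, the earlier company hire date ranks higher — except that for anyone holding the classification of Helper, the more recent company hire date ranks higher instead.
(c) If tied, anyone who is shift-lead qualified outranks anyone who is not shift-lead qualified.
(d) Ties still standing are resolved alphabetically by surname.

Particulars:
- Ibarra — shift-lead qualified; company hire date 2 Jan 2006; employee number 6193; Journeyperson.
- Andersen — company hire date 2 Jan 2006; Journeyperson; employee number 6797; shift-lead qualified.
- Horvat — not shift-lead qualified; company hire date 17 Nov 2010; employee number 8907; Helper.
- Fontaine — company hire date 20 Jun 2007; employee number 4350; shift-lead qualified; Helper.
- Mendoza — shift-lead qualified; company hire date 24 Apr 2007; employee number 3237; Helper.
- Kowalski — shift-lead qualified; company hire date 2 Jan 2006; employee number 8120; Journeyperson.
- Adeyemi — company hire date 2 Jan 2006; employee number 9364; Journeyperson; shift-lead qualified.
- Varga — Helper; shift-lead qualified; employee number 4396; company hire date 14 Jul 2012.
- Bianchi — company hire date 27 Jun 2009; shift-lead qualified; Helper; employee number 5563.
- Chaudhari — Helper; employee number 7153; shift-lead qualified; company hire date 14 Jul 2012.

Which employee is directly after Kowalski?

By classification: Adeyemi, Andersen, Ibarra and Kowalski (Journeyperson); then Chaudhari, Varga, Horvat, Bianchi, Fontaine and Mendoza (Helper).
Adeyemi, Andersen, Ibarra and Kowalski all have company hire date 2 Jan 2006, so the next rule applies.
Adeyemi, Andersen, Ibarra and Kowalski are each shift-lead qualified, so the next rule applies.
Among Adeyemi, Andersen, Ibarra and Kowalski, alphabetically by surname: Adeyemi before Andersen before Ibarra before Kowalski.
Among Chaudhari, Varga, Horvat, Bianchi, Fontaine and Mendoza, by company hire date (later first) (reversed rule for this group): Chaudhari and Varga (14 Jul 2012) before Horvat (17 Nov 2010) before Bianchi (27 Jun 2009) before Fontaine (20 Jun 2007) before Mendoza (24 Apr 2007).
Chaudhari and Varga are each shift-lead qualified, so the next rule applies.
Among Chaudhari and Varga, alphabetically by surname: Chaudhari before Varga.
Order: Adeyemi, Andersen, Ibarra, Kowalski, Chaudhari, Varga, Horvat, Bianchi, Fontaine, Mendoza.

Chaudhari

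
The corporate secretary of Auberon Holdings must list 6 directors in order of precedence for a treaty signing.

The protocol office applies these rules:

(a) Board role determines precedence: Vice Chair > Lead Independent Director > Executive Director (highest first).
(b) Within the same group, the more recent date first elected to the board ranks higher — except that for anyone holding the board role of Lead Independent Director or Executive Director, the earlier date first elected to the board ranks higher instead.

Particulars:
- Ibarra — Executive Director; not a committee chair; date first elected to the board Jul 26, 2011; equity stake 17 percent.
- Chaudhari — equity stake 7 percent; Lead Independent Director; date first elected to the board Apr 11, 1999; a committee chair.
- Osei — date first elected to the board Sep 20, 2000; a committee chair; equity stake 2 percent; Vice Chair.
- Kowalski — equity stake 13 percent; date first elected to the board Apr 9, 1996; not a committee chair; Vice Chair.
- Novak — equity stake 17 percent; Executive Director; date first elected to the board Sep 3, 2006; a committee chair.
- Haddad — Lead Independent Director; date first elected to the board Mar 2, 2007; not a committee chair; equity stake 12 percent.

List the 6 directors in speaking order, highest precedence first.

Osei, Kowalski, Chaudhari, Haddad, Novak, Ibarra

By board role: Osei and Kowalski (Vice Chair); then Chaudhari and Haddad (Lead Independent Director); then Novak and Ibarra (Executive Director).
Among Osei and Kowalski, by date first elected to the board (later first): Osei (Sep 20, 2000) before Kowalski (Apr 9, 1996).
Among Chaudhari and Haddad, by date first elected to the board (earlier first) (reversed rule for this group): Chaudhari (Apr 11, 1999) before Haddad (Mar 2, 2007).
Among Novak and Ibarra, by date first elected to the board (earlier first) (reversed rule for this group): Novak (Sep 3, 2006) before Ibarra (Jul 26, 2011).
Full order: Osei, Kowalski, Chaudhari, Haddad, Novak, Ibarra.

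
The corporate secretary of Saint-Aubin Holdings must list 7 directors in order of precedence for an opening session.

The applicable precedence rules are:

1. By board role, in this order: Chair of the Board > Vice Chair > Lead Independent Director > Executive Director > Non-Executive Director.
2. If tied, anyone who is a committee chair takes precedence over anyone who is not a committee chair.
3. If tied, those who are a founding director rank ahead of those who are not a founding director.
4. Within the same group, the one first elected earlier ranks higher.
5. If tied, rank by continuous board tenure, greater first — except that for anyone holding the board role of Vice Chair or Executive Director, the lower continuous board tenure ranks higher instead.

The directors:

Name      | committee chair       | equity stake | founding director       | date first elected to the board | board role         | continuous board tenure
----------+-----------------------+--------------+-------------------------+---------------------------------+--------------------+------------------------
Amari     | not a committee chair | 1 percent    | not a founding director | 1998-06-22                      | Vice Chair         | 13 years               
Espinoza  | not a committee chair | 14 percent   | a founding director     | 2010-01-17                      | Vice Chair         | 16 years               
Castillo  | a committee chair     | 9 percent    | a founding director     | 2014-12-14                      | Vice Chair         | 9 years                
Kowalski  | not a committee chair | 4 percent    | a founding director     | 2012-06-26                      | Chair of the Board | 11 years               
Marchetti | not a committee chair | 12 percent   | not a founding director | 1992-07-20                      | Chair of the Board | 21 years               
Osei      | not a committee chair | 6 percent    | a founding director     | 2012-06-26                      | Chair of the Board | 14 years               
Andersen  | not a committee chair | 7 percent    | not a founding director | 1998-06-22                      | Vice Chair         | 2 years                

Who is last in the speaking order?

By board role: Osei, Kowalski and Marchetti (Chair of the Board); then Castillo, Espinoza, Andersen and Amari (Vice Chair).
Osei, Kowalski and Marchetti are each not a committee chair, so the next rule applies.
Among Osei, Kowalski and Marchetti, a founding director before not a founding director: Osei and Kowalski (a founding director) before Marchetti (not a founding director).
Osei and Kowalski both have date first elected to the board 2012-06-26, so the next rule applies.
Among Osei and Kowalski, by continuous board tenure (higher first): Osei (14 years) before Kowalski (11 years).
Among Castillo, Espinoza, Andersen and Amari, a committee chair before not a committee chair: Castillo (a committee chair) before Espinoza, Andersen and Amari (not a committee chair).
Among Espinoza, Andersen and Amari, a founding director before not a founding director: Espinoza (a founding director) before Andersen and Amari (not a founding director).
Andersen and Amari both have date first elected to the board 1998-06-22, so the next rule applies.
Among Andersen and Amari, by continuous board tenure (lower first) (reversed rule for this group): Andersen (2 years) before Amari (13 years).
Order: Osei, Kowalski, Marchetti, Castillo, Espinoza, Andersen, Amari.

Amari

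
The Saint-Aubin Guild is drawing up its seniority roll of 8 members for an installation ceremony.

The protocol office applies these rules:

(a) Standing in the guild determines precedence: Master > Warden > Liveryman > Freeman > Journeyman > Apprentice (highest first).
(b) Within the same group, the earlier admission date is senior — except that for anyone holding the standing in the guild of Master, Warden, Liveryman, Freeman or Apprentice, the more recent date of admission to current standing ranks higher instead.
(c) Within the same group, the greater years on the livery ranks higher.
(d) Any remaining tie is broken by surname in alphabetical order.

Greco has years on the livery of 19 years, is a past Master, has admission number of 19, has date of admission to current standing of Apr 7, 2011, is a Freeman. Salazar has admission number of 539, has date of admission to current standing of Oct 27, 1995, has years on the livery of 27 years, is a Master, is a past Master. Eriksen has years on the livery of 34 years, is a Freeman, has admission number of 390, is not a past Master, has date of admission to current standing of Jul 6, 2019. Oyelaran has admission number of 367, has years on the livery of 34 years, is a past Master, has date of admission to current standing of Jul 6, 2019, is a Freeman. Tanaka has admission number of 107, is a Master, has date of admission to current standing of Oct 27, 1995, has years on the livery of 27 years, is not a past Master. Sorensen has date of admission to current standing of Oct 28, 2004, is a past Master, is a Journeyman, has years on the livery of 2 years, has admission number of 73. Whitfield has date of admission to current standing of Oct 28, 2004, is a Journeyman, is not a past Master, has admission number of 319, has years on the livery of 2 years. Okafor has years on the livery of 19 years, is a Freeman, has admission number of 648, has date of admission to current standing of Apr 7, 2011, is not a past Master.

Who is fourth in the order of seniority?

By standing in the guild: Salazar and Tanaka (Master); then Eriksen, Oyelaran, Greco and Okafor (Freeman); then Sorensen and Whitfield (Journeyman).
Salazar and Tanaka both have date of admission to current standing Oct 27, 1995, so the next rule applies.
Salazar and Tanaka both have years on the livery 27 years, so the next rule applies.
Among Salazar and Tanaka, alphabetically by surname: Salazar before Tanaka.
Among Eriksen, Oyelaran, Greco and Okafor, by date of admission to current standing (later first) (reversed rule for this group): Eriksen and Oyelaran (Jul 6, 2019) before Greco and Okafor (Apr 7, 2011).
Eriksen and Oyelaran both have years on the livery 34 years, so the next rule applies.
Among Eriksen and Oyelaran, alphabetically by surname: Eriksen before Oyelaran.
Greco and Okafor both have years on the livery 19 years, so the next rule applies.
Among Greco and Okafor, alphabetically by surname: Greco before Okafor.
Sorensen and Whitfield both have date of admission to current standing Oct 28, 2004, so the next rule applies.
Sorensen and Whitfield both have years on the livery 2 years, so the next rule applies.
Among Sorensen and Whitfield, alphabetically by surname: Sorensen before Whitfield.
Order: Salazar, Tanaka, Eriksen, Oyelaran, Greco, Okafor, Sorensen, Whitfield.

Oyelaran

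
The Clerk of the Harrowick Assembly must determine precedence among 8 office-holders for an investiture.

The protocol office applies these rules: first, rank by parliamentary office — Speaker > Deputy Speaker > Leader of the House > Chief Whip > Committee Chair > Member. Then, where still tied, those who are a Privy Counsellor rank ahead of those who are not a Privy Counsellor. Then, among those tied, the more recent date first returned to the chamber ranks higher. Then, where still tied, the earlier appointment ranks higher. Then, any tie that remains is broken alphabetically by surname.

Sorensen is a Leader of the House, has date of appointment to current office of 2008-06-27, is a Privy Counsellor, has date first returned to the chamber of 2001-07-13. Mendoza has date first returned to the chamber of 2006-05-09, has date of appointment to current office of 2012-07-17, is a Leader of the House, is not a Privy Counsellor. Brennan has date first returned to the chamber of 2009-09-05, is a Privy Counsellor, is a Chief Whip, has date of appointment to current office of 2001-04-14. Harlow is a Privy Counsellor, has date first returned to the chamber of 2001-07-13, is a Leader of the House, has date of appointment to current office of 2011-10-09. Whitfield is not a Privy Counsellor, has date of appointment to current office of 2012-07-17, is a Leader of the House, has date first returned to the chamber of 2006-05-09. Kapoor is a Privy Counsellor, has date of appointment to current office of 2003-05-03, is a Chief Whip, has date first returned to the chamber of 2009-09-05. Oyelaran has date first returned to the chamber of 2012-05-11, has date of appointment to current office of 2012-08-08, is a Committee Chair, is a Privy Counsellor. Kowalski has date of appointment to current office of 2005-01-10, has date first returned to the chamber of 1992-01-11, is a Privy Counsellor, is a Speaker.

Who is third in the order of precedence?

By parliamentary office: Kowalski (Speaker); then Sorensen, Harlow, Mendoza and Whitfield (Leader of the House); then Brennan and Kapoor (Chief Whip); then Oyelaran (Committee Chair).
Among Sorensen, Harlow, Mendoza and Whitfield, a Privy Counsellor before not a Privy Counsellor: Sorensen and Harlow (a Privy Counsellor) before Mendoza and Whitfield (not a Privy Counsellor).
Sorensen and Harlow both have date first returned to the chamber 2001-07-13, so the next rule applies.
Among Sorensen and Harlow, by date of appointment to current office (earlier first): Sorensen (2008-06-27) before Harlow (2011-10-09).
Mendoza and Whitfield both have date first returned to the chamber 2006-05-09, so the next rule applies.
Mendoza and Whitfield both have date of appointment to current office 2012-07-17, so the next rule applies.
Among Mendoza and Whitfield, alphabetically by surname: Mendoza before Whitfield.
Brennan and Kapoor are each a Privy Counsellor, so the next rule applies.
Brennan and Kapoor both have date first returned to the chamber 2009-09-05, so the next rule applies.
Among Brennan and Kapoor, by date of appointment to current office (earlier first): Brennan (2001-04-14) before Kapoor (2003-05-03).
Order: Kowalski, Sorensen, Harlow, Mendoza, Whitfield, Brennan, Kapoor, Oyelaran.

Harlow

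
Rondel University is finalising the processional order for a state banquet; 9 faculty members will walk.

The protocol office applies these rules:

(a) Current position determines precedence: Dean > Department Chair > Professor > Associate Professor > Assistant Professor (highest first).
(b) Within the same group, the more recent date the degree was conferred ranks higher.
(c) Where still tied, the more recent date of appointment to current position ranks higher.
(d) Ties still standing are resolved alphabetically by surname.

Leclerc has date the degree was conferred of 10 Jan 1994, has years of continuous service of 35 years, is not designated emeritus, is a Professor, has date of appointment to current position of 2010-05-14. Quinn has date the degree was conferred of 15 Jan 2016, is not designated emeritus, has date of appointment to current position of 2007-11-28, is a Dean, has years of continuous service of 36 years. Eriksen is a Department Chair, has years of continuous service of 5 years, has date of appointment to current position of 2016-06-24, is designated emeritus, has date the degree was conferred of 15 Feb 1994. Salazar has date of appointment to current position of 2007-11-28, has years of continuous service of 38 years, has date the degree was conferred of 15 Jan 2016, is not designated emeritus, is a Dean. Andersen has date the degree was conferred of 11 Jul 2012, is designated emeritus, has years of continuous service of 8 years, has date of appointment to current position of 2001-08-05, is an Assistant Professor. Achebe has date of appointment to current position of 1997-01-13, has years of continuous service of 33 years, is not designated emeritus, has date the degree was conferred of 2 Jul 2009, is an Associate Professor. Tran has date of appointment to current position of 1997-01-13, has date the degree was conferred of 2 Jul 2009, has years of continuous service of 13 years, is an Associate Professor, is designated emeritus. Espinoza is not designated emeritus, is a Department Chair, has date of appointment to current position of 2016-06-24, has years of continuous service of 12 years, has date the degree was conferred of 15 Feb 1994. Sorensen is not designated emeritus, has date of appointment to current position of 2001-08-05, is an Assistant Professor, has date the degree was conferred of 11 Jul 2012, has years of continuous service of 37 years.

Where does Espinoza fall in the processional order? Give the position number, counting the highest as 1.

By current position: Quinn and Salazar (Dean); then Eriksen and Espinoza (Department Chair); then Leclerc (Professor); then Achebe and Tran (Associate Professor); then Andersen and Sorensen (Assistant Professor).
Quinn and Salazar both have date the degree was conferred 15 Jan 2016, so the next rule applies.
Quinn and Salazar both have date of appointment to current position 2007-11-28, so the next rule applies.
Among Quinn and Salazar, alphabetically by surname: Quinn before Salazar.
Eriksen and Espinoza both have date the degree was conferred 15 Feb 1994, so the next rule applies.
Eriksen and Espinoza both have date of appointment to current position 2016-06-24, so the next rule applies.
Among Eriksen and Espinoza, alphabetically by surname: Eriksen before Espinoza.
Achebe and Tran both have date the degree was conferred 2 Jul 2009, so the next rule applies.
Achebe and Tran both have date of appointment to current position 1997-01-13, so the next rule applies.
Among Achebe and Tran, alphabetically by surname: Achebe before Tran.
Andersen and Sorensen both have date the degree was conferred 11 Jul 2012, so the next rule applies.
Andersen and Sorensen both have date of appointment to current position 2001-08-05, so the next rule applies.
Among Andersen and Sorensen, alphabetically by surname: Andersen before Sorensen.
Order: Quinn, Salazar, Eriksen, Espinoza, Leclerc, Achebe, Tran, Andersen, Sorensen. So position 4.

4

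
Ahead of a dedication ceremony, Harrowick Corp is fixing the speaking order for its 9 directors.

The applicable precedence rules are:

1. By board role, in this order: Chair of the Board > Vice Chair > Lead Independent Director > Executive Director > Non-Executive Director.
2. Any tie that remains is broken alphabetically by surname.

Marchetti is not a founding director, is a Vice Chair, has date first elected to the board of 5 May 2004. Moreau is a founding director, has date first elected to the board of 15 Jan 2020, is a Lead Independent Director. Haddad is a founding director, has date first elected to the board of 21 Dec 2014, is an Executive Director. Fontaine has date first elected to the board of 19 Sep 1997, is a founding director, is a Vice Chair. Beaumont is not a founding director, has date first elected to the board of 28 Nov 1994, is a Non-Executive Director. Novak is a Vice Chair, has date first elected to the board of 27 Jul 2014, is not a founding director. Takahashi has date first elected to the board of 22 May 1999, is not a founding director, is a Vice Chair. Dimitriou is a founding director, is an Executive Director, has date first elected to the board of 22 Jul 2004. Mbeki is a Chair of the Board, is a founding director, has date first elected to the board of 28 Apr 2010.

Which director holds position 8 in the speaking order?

Haddad

By board role: Mbeki (Chair of the Board); then Fontaine, Marchetti, Novak and Takahashi (Vice Chair); then Moreau (Lead Independent Director); then Dimitriou and Haddad (Executive Director); then Beaumont (Non-Executive Director).
Among Fontaine, Marchetti, Novak and Takahashi, alphabetically by surname: Fontaine before Marchetti before Novak before Takahashi.
Among Dimitriou and Haddad, alphabetically by surname: Dimitriou before Haddad.
Order: Mbeki, Fontaine, Marchetti, Novak, Takahashi, Moreau, Dimitriou, Haddad, Beaumont.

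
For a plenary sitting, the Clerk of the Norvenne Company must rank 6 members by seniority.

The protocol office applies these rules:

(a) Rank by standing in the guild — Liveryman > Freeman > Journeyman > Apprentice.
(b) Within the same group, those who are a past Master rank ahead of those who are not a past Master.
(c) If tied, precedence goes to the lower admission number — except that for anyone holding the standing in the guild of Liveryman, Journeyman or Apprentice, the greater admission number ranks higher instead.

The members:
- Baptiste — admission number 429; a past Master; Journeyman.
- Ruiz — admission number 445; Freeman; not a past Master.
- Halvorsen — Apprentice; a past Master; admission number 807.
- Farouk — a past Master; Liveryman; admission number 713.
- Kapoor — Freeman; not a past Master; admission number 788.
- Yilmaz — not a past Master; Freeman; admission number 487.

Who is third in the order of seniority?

Yilmaz

By standing in the guild: Farouk (Liveryman); then Ruiz, Yilmaz and Kapoor (Freeman); then Baptiste (Journeyman); then Halvorsen (Apprentice).
Ruiz, Yilmaz and Kapoor are each not a past Master, so the next rule applies.
Among Ruiz, Yilmaz and Kapoor, by admission number (lower first): Ruiz (445) before Yilmaz (487) before Kapoor (788).
Order: Farouk, Ruiz, Yilmaz, Kapoor, Baptiste, Halvorsen.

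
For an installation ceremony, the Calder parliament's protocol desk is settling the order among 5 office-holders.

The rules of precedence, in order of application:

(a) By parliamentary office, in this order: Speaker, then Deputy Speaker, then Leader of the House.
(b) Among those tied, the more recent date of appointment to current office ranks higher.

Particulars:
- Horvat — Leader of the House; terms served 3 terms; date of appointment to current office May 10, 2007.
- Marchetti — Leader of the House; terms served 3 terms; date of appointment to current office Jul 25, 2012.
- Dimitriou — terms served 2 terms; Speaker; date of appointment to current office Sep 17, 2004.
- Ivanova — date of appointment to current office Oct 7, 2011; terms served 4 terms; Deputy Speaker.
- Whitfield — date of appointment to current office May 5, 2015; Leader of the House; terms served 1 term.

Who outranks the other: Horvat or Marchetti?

Marchetti

By parliamentary office: Dimitriou (Speaker); then Ivanova (Deputy Speaker); then Whitfield, Marchetti and Horvat (Leader of the House).
Among Whitfield, Marchetti and Horvat, by date of appointment to current office (later first): Whitfield (May 5, 2015) before Marchetti (Jul 25, 2012) before Horvat (May 10, 2007).
So Marchetti takes precedence.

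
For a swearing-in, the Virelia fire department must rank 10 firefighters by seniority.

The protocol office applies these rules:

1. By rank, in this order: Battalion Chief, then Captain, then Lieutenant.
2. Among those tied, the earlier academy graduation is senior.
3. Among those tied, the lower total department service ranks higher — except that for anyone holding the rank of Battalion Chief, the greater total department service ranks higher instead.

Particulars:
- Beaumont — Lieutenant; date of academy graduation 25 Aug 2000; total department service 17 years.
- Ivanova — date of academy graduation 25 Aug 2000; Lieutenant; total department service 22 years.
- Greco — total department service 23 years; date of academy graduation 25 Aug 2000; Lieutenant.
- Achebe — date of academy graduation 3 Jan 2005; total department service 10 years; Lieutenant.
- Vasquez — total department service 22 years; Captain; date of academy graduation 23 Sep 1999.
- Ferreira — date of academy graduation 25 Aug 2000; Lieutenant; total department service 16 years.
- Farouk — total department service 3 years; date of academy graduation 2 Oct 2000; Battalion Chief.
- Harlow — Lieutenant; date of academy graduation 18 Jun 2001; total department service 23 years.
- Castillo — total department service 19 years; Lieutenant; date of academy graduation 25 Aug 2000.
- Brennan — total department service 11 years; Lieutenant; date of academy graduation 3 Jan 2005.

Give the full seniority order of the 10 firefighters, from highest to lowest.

By rank: Farouk (Battalion Chief); then Vasquez (Captain); then Ferreira, Beaumont, Castillo, Ivanova, Greco, Harlow, Achebe and Brennan (Lieutenant).
Among Ferreira, Beaumont, Castillo, Ivanova, Greco, Harlow, Achebe and Brennan, by date of academy graduation (earlier first): Ferreira, Beaumont, Castillo, Ivanova and Greco (25 Aug 2000) before Harlow (18 Jun 2001) before Achebe and Brennan (3 Jan 2005).
Among Ferreira, Beaumont, Castillo, Ivanova and Greco, by total department service (lower first): Ferreira (16 years) before Beaumont (17 years) before Castillo (19 years) before Ivanova (22 years) before Greco (23 years).
Among Achebe and Brennan, by total department service (lower first): Achebe (10 years) before Brennan (11 years).
Full order: Farouk, Vasquez, Ferreira, Beaumont, Castillo, Ivanova, Greco, Harlow, Achebe, Brennan.

Farouk, Vasquez, Ferreira, Beaumont, Castillo, Ivanova, Greco, Harlow, Achebe, Brennan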